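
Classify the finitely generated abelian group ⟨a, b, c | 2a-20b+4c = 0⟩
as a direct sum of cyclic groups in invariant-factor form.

rank_ℚ(R)=1; free=3−1=2
SNF(R) diag = [2] → torsion [2]

Answer: M ≅ ℤ^2 ⊕ ℤ/2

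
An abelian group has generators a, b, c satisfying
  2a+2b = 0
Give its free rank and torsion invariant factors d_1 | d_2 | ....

Answer: M ≅ ℤ^2 ⊕ ℤ/2

Derivation:
rank_ℚ(R)=1; free=3−1=2
SNF(R) diag = [2] → torsion [2]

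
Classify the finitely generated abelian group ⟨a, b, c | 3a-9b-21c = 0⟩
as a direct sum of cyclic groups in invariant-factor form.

rank_ℚ(R)=1; free=3−1=2
SNF(R) diag = [3] → torsion [3]

Answer: M ≅ ℤ^2 ⊕ ℤ/3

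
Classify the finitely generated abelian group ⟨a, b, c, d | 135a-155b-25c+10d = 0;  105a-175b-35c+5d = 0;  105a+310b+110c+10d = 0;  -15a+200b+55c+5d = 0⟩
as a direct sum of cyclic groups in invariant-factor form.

rank_ℚ(R)=4; free=4−4=0
SNF(R) diag = [5, 15, 45, 45] → torsion [5, 15, 45, 45]

Answer: M ≅ ℤ/5 ⊕ ℤ/15 ⊕ ℤ/45 ⊕ ℤ/45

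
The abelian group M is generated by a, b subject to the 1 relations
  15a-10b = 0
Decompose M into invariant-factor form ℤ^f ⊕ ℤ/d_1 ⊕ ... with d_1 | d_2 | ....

Answer: M ≅ ℤ^1 ⊕ ℤ/5

Derivation:
rank_ℚ(R)=1; free=2−1=1
SNF(R) diag = [5] → torsion [5]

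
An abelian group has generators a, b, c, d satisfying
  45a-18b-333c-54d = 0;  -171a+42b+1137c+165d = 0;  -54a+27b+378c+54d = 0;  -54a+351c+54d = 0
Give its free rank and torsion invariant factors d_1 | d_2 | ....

rank_ℚ(R)=4; free=4−4=0
SNF(R) diag = [3, 9, 27, 27] → torsion [3, 9, 27, 27]

Answer: M ≅ ℤ/3 ⊕ ℤ/9 ⊕ ℤ/27 ⊕ ℤ/27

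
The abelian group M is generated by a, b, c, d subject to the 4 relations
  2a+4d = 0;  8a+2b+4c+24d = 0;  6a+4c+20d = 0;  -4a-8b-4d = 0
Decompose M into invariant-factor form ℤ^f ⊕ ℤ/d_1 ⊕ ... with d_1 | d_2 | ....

rank_ℚ(R)=4; free=4−4=0
SNF(R) diag = [2, 2, 4, 4] → torsion [2, 2, 4, 4]

Answer: M ≅ ℤ/2 ⊕ ℤ/2 ⊕ ℤ/4 ⊕ ℤ/4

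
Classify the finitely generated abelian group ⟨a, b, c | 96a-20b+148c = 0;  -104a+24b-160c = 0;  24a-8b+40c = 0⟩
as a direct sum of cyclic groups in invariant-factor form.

rank_ℚ(R)=3; free=3−3=0
SNF(R) diag = [4, 8, 24] → torsion [4, 8, 24]

Answer: M ≅ ℤ/4 ⊕ ℤ/8 ⊕ ℤ/24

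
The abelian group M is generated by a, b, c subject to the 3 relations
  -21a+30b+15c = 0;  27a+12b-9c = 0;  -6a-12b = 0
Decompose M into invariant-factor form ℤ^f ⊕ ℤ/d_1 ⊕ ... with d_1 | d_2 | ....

rank_ℚ(R)=3; free=3−3=0
SNF(R) diag = [3, 6, 6] → torsion [3, 6, 6]

Answer: M ≅ ℤ/3 ⊕ ℤ/6 ⊕ ℤ/6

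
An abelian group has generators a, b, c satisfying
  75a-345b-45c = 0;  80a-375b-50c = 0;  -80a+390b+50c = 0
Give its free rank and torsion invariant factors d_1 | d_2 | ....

Answer: M ≅ ℤ/5 ⊕ ℤ/15 ⊕ ℤ/30

Derivation:
rank_ℚ(R)=3; free=3−3=0
SNF(R) diag = [5, 15, 30] → torsion [5, 15, 30]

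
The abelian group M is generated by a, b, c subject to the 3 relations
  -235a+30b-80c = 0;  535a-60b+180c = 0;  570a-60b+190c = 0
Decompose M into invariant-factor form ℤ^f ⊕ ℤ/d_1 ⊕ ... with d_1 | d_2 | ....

Answer: M ≅ ℤ/5 ⊕ ℤ/10 ⊕ ℤ/30

Derivation:
rank_ℚ(R)=3; free=3−3=0
SNF(R) diag = [5, 10, 30] → torsion [5, 10, 30]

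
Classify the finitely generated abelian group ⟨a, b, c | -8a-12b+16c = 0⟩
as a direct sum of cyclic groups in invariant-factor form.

rank_ℚ(R)=1; free=3−1=2
SNF(R) diag = [4] → torsion [4]

Answer: M ≅ ℤ^2 ⊕ ℤ/4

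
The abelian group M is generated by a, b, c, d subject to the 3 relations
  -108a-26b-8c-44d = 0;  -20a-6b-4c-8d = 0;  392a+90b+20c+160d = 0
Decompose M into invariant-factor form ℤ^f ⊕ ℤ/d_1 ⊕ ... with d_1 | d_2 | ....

rank_ℚ(R)=3; free=4−3=1
SNF(R) diag = [2, 4, 4] → torsion [2, 4, 4]

Answer: M ≅ ℤ^1 ⊕ ℤ/2 ⊕ ℤ/4 ⊕ ℤ/4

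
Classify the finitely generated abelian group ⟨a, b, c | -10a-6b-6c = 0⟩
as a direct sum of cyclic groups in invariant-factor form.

Answer: M ≅ ℤ^2 ⊕ ℤ/2

Derivation:
rank_ℚ(R)=1; free=3−1=2
SNF(R) diag = [2] → torsion [2]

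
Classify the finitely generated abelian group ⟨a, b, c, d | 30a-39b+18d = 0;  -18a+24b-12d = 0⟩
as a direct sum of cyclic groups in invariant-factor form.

rank_ℚ(R)=2; free=4−2=2
SNF(R) diag = [3, 6] → torsion [3, 6]

Answer: M ≅ ℤ^2 ⊕ ℤ/3 ⊕ ℤ/6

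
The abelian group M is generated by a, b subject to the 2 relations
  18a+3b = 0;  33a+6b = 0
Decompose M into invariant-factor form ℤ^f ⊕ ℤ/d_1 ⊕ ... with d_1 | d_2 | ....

rank_ℚ(R)=2; free=2−2=0
SNF(R) diag = [3, 3] → torsion [3, 3]

Answer: M ≅ ℤ/3 ⊕ ℤ/3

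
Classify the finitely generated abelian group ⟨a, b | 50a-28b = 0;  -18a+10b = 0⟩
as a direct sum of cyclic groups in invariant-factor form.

rank_ℚ(R)=2; free=2−2=0
SNF(R) diag = [2, 2] → torsion [2, 2]

Answer: M ≅ ℤ/2 ⊕ ℤ/2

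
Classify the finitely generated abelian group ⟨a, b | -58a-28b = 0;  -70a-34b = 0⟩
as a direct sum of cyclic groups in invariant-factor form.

rank_ℚ(R)=2; free=2−2=0
SNF(R) diag = [2, 6] → torsion [2, 6]

Answer: M ≅ ℤ/2 ⊕ ℤ/6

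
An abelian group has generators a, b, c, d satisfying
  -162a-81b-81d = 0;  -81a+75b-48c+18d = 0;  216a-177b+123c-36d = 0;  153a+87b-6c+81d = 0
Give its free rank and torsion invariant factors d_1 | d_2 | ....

rank_ℚ(R)=4; free=4−4=0
SNF(R) diag = [3, 9, 27, 81] → torsion [3, 9, 27, 81]

Answer: M ≅ ℤ/3 ⊕ ℤ/9 ⊕ ℤ/27 ⊕ ℤ/81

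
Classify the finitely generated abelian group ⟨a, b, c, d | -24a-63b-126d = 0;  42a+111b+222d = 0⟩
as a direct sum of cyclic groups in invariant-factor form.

rank_ℚ(R)=2; free=4−2=2
SNF(R) diag = [3, 6] → torsion [3, 6]

Answer: M ≅ ℤ^2 ⊕ ℤ/3 ⊕ ℤ/6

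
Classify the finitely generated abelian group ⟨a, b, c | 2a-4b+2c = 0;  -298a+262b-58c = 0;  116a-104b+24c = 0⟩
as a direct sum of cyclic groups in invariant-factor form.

Answer: M ≅ ℤ/2 ⊕ ℤ/2 ⊕ ℤ/4

Derivation:
rank_ℚ(R)=3; free=3−3=0
SNF(R) diag = [2, 2, 4] → torsion [2, 2, 4]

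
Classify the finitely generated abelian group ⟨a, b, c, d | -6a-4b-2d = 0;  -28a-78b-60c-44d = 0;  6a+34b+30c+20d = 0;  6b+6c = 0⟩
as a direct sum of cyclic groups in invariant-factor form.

Answer: M ≅ ℤ/2 ⊕ ℤ/2 ⊕ ℤ/6 ⊕ ℤ/18

Derivation:
rank_ℚ(R)=4; free=4−4=0
SNF(R) diag = [2, 2, 6, 18] → torsion [2, 2, 6, 18]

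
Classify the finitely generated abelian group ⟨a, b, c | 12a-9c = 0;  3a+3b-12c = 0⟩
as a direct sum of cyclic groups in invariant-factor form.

Answer: M ≅ ℤ^1 ⊕ ℤ/3 ⊕ ℤ/3

Derivation:
rank_ℚ(R)=2; free=3−2=1
SNF(R) diag = [3, 3] → torsion [3, 3]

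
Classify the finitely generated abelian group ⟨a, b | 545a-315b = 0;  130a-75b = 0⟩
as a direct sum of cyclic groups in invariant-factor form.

rank_ℚ(R)=2; free=2−2=0
SNF(R) diag = [5, 15] → torsion [5, 15]

Answer: M ≅ ℤ/5 ⊕ ℤ/15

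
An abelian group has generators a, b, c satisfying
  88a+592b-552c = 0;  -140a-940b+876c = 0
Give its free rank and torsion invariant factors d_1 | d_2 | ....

Answer: M ≅ ℤ^1 ⊕ ℤ/4 ⊕ ℤ/8

Derivation:
rank_ℚ(R)=2; free=3−2=1
SNF(R) diag = [4, 8] → torsion [4, 8]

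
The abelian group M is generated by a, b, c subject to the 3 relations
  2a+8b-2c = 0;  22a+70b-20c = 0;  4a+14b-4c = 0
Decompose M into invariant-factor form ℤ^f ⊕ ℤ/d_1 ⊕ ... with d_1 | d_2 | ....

Answer: M ≅ ℤ/2 ⊕ ℤ/2 ⊕ ℤ/2

Derivation:
rank_ℚ(R)=3; free=3−3=0
SNF(R) diag = [2, 2, 2] → torsion [2, 2, 2]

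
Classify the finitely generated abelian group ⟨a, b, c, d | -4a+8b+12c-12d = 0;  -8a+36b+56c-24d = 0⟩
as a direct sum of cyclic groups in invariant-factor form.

rank_ℚ(R)=2; free=4−2=2
SNF(R) diag = [4, 4] → torsion [4, 4]

Answer: M ≅ ℤ^2 ⊕ ℤ/4 ⊕ ℤ/4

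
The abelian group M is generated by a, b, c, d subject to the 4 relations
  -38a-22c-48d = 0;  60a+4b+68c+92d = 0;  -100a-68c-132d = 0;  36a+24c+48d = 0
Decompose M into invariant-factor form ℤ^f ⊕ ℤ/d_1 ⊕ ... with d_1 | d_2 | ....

rank_ℚ(R)=4; free=4−4=0
SNF(R) diag = [2, 4, 12, 12] → torsion [2, 4, 12, 12]

Answer: M ≅ ℤ/2 ⊕ ℤ/4 ⊕ ℤ/12 ⊕ ℤ/12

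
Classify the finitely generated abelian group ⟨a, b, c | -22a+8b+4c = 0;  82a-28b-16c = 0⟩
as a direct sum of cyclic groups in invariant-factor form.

Answer: M ≅ ℤ^1 ⊕ ℤ/2 ⊕ ℤ/4

Derivation:
rank_ℚ(R)=2; free=3−2=1
SNF(R) diag = [2, 4] → torsion [2, 4]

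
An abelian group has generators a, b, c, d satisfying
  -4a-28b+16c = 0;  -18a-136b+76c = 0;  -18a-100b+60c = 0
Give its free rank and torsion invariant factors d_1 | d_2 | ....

rank_ℚ(R)=3; free=4−3=1
SNF(R) diag = [2, 4, 8] → torsion [2, 4, 8]

Answer: M ≅ ℤ^1 ⊕ ℤ/2 ⊕ ℤ/4 ⊕ ℤ/8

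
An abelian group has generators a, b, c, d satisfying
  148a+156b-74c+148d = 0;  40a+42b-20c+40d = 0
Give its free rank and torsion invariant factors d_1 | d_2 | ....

Answer: M ≅ ℤ^2 ⊕ ℤ/2 ⊕ ℤ/6

Derivation:
rank_ℚ(R)=2; free=4−2=2
SNF(R) diag = [2, 6] → torsion [2, 6]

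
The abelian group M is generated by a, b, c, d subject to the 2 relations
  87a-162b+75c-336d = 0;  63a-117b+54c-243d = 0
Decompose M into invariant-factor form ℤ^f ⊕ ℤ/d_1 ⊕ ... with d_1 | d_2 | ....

rank_ℚ(R)=2; free=4−2=2
SNF(R) diag = [3, 9] → torsion [3, 9]

Answer: M ≅ ℤ^2 ⊕ ℤ/3 ⊕ ℤ/9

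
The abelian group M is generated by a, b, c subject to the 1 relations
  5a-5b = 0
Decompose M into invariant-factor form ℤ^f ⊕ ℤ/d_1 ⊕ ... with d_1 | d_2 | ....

Answer: M ≅ ℤ^2 ⊕ ℤ/5

Derivation:
rank_ℚ(R)=1; free=3−1=2
SNF(R) diag = [5] → torsion [5]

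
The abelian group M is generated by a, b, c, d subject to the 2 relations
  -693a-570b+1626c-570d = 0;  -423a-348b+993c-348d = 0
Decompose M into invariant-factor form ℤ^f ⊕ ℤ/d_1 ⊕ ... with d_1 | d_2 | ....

rank_ℚ(R)=2; free=4−2=2
SNF(R) diag = [3, 9] → torsion [3, 9]

Answer: M ≅ ℤ^2 ⊕ ℤ/3 ⊕ ℤ/9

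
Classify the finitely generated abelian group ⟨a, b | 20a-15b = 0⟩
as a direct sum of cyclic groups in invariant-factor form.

rank_ℚ(R)=1; free=2−1=1
SNF(R) diag = [5] → torsion [5]

Answer: M ≅ ℤ^1 ⊕ ℤ/5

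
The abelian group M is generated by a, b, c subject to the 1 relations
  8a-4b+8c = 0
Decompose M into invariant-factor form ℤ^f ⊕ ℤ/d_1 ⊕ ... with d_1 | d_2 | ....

rank_ℚ(R)=1; free=3−1=2
SNF(R) diag = [4] → torsion [4]

Answer: M ≅ ℤ^2 ⊕ ℤ/4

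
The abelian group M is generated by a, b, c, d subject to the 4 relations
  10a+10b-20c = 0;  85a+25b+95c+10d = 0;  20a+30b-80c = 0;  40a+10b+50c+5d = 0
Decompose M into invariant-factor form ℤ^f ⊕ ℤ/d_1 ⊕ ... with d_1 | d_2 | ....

rank_ℚ(R)=4; free=4−4=0
SNF(R) diag = [5, 5, 10, 10] → torsion [5, 5, 10, 10]

Answer: M ≅ ℤ/5 ⊕ ℤ/5 ⊕ ℤ/10 ⊕ ℤ/10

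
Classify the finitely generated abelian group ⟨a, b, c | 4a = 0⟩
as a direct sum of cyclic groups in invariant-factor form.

Answer: M ≅ ℤ^2 ⊕ ℤ/4

Derivation:
rank_ℚ(R)=1; free=3−1=2
SNF(R) diag = [4] → torsion [4]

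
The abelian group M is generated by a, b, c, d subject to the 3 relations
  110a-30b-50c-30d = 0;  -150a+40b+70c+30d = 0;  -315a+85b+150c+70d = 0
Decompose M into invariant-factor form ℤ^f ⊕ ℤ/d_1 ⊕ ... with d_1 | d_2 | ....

rank_ℚ(R)=3; free=4−3=1
SNF(R) diag = [5, 10, 10] → torsion [5, 10, 10]

Answer: M ≅ ℤ^1 ⊕ ℤ/5 ⊕ ℤ/10 ⊕ ℤ/10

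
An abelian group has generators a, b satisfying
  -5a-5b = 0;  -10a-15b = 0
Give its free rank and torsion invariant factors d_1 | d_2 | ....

Answer: M ≅ ℤ/5 ⊕ ℤ/5

Derivation:
rank_ℚ(R)=2; free=2−2=0
SNF(R) diag = [5, 5] → torsion [5, 5]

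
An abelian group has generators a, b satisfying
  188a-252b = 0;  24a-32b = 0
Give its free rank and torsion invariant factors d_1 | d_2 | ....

rank_ℚ(R)=2; free=2−2=0
SNF(R) diag = [4, 8] → torsion [4, 8]

Answer: M ≅ ℤ/4 ⊕ ℤ/8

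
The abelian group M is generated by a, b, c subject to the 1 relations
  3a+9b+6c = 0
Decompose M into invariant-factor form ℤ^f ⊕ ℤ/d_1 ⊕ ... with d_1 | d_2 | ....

Answer: M ≅ ℤ^2 ⊕ ℤ/3

Derivation:
rank_ℚ(R)=1; free=3−1=2
SNF(R) diag = [3] → torsion [3]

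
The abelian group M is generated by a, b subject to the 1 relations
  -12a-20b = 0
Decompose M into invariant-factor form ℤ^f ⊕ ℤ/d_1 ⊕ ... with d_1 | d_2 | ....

rank_ℚ(R)=1; free=2−1=1
SNF(R) diag = [4] → torsion [4]

Answer: M ≅ ℤ^1 ⊕ ℤ/4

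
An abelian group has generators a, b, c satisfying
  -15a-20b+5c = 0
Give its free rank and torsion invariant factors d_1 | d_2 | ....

Answer: M ≅ ℤ^2 ⊕ ℤ/5

Derivation:
rank_ℚ(R)=1; free=3−1=2
SNF(R) diag = [5] → torsion [5]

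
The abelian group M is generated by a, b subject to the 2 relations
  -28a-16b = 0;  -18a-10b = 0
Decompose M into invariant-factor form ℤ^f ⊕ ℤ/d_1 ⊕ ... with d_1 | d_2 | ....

rank_ℚ(R)=2; free=2−2=0
SNF(R) diag = [2, 4] → torsion [2, 4]

Answer: M ≅ ℤ/2 ⊕ ℤ/4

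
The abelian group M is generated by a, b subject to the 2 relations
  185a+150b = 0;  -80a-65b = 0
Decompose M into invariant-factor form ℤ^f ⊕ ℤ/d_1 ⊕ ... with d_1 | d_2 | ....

Answer: M ≅ ℤ/5 ⊕ ℤ/5

Derivation:
rank_ℚ(R)=2; free=2−2=0
SNF(R) diag = [5, 5] → torsion [5, 5]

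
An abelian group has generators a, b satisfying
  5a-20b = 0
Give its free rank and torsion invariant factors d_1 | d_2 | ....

rank_ℚ(R)=1; free=2−1=1
SNF(R) diag = [5] → torsion [5]

Answer: M ≅ ℤ^1 ⊕ ℤ/5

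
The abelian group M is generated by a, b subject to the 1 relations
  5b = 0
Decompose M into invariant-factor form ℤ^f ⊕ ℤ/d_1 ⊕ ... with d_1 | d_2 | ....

Answer: M ≅ ℤ^1 ⊕ ℤ/5

Derivation:
rank_ℚ(R)=1; free=2−1=1
SNF(R) diag = [5] → torsion [5]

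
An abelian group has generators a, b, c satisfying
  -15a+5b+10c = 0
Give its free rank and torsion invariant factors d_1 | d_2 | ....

Answer: M ≅ ℤ^2 ⊕ ℤ/5

Derivation:
rank_ℚ(R)=1; free=3−1=2
SNF(R) diag = [5] → torsion [5]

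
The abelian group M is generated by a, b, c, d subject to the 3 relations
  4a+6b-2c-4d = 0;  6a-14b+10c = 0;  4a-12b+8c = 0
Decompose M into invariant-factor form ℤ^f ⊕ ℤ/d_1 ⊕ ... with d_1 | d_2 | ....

Answer: M ≅ ℤ^1 ⊕ ℤ/2 ⊕ ℤ/2 ⊕ ℤ/4

Derivation:
rank_ℚ(R)=3; free=4−3=1
SNF(R) diag = [2, 2, 4] → torsion [2, 2, 4]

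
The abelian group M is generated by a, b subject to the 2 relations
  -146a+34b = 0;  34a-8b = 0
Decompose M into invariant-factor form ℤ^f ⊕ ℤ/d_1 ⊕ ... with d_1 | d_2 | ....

Answer: M ≅ ℤ/2 ⊕ ℤ/6

Derivation:
rank_ℚ(R)=2; free=2−2=0
SNF(R) diag = [2, 6] → torsion [2, 6]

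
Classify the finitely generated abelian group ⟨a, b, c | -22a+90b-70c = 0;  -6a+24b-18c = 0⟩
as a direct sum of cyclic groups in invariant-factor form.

rank_ℚ(R)=2; free=3−2=1
SNF(R) diag = [2, 6] → torsion [2, 6]

Answer: M ≅ ℤ^1 ⊕ ℤ/2 ⊕ ℤ/6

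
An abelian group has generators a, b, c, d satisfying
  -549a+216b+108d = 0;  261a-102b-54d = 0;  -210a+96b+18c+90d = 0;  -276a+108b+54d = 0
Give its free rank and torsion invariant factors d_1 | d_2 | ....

rank_ℚ(R)=4; free=4−4=0
SNF(R) diag = [3, 6, 18, 54] → torsion [3, 6, 18, 54]

Answer: M ≅ ℤ/3 ⊕ ℤ/6 ⊕ ℤ/18 ⊕ ℤ/54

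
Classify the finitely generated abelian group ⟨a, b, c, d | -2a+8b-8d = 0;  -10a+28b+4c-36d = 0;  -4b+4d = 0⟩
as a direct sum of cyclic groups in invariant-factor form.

rank_ℚ(R)=3; free=4−3=1
SNF(R) diag = [2, 4, 4] → torsion [2, 4, 4]

Answer: M ≅ ℤ^1 ⊕ ℤ/2 ⊕ ℤ/4 ⊕ ℤ/4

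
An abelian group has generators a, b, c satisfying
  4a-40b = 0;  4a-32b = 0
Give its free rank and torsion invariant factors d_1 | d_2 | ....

Answer: M ≅ ℤ^1 ⊕ ℤ/4 ⊕ ℤ/8

Derivation:
rank_ℚ(R)=2; free=3−2=1
SNF(R) diag = [4, 8] → torsion [4, 8]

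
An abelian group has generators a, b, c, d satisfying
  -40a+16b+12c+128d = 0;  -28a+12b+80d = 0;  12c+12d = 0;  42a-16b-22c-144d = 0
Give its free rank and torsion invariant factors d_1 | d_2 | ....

Answer: M ≅ ℤ/2 ⊕ ℤ/4 ⊕ ℤ/4 ⊕ ℤ/12

Derivation:
rank_ℚ(R)=4; free=4−4=0
SNF(R) diag = [2, 4, 4, 12] → torsion [2, 4, 4, 12]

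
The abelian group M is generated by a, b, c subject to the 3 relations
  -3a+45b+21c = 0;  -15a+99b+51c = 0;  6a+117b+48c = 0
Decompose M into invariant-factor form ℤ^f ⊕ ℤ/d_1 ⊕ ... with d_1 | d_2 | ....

rank_ℚ(R)=3; free=3−3=0
SNF(R) diag = [3, 9, 18] → torsion [3, 9, 18]

Answer: M ≅ ℤ/3 ⊕ ℤ/9 ⊕ ℤ/18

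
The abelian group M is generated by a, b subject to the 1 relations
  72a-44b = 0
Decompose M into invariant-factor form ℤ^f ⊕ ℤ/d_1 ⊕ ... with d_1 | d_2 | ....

rank_ℚ(R)=1; free=2−1=1
SNF(R) diag = [4] → torsion [4]

Answer: M ≅ ℤ^1 ⊕ ℤ/4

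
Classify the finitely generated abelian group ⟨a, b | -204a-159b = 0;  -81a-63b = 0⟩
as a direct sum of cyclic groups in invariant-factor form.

Answer: M ≅ ℤ/3 ⊕ ℤ/9

Derivation:
rank_ℚ(R)=2; free=2−2=0
SNF(R) diag = [3, 9] → torsion [3, 9]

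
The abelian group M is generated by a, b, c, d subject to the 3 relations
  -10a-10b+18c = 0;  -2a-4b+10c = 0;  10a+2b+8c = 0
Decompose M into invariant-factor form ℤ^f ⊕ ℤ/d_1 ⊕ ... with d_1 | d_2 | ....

rank_ℚ(R)=3; free=4−3=1
SNF(R) diag = [2, 2, 2] → torsion [2, 2, 2]

Answer: M ≅ ℤ^1 ⊕ ℤ/2 ⊕ ℤ/2 ⊕ ℤ/2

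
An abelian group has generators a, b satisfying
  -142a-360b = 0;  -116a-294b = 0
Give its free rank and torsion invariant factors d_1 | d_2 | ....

Answer: M ≅ ℤ/2 ⊕ ℤ/6

Derivation:
rank_ℚ(R)=2; free=2−2=0
SNF(R) diag = [2, 6] → torsion [2, 6]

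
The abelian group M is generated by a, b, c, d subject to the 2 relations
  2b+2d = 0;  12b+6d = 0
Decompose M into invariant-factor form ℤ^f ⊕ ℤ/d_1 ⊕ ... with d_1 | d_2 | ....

rank_ℚ(R)=2; free=4−2=2
SNF(R) diag = [2, 6] → torsion [2, 6]

Answer: M ≅ ℤ^2 ⊕ ℤ/2 ⊕ ℤ/6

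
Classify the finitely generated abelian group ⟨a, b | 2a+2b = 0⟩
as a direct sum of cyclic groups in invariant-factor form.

Answer: M ≅ ℤ^1 ⊕ ℤ/2

Derivation:
rank_ℚ(R)=1; free=2−1=1
SNF(R) diag = [2] → torsion [2]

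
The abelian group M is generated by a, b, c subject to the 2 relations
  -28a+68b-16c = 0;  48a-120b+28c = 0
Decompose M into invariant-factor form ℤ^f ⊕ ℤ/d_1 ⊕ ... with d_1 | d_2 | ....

rank_ℚ(R)=2; free=3−2=1
SNF(R) diag = [4, 4] → torsion [4, 4]

Answer: M ≅ ℤ^1 ⊕ ℤ/4 ⊕ ℤ/4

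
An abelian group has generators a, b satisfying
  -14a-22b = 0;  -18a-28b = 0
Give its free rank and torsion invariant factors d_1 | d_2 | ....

Answer: M ≅ ℤ/2 ⊕ ℤ/2

Derivation:
rank_ℚ(R)=2; free=2−2=0
SNF(R) diag = [2, 2] → torsion [2, 2]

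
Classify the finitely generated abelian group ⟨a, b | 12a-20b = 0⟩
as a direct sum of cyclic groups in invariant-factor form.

Answer: M ≅ ℤ^1 ⊕ ℤ/4

Derivation:
rank_ℚ(R)=1; free=2−1=1
SNF(R) diag = [4] → torsion [4]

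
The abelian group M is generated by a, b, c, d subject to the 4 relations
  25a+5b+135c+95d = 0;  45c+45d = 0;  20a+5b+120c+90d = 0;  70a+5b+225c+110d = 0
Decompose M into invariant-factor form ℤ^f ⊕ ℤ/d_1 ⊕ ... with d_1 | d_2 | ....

Answer: M ≅ ℤ/5 ⊕ ℤ/5 ⊕ ℤ/15 ⊕ ℤ/45

Derivation:
rank_ℚ(R)=4; free=4−4=0
SNF(R) diag = [5, 5, 15, 45] → torsion [5, 5, 15, 45]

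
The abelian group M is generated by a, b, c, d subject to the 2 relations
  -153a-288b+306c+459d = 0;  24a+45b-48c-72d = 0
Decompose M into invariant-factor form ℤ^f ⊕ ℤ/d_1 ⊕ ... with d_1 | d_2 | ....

rank_ℚ(R)=2; free=4−2=2
SNF(R) diag = [3, 9] → torsion [3, 9]

Answer: M ≅ ℤ^2 ⊕ ℤ/3 ⊕ ℤ/9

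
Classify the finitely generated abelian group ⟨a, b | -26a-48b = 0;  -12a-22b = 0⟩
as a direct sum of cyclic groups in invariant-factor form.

Answer: M ≅ ℤ/2 ⊕ ℤ/2

Derivation:
rank_ℚ(R)=2; free=2−2=0
SNF(R) diag = [2, 2] → torsion [2, 2]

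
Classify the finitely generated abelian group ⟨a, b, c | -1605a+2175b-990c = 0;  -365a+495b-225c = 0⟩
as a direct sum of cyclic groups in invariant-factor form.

Answer: M ≅ ℤ^1 ⊕ ℤ/5 ⊕ ℤ/15

Derivation:
rank_ℚ(R)=2; free=3−2=1
SNF(R) diag = [5, 15] → torsion [5, 15]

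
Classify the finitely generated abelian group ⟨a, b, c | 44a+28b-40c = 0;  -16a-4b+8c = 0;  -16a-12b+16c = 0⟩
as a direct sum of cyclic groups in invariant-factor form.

Answer: M ≅ ℤ/4 ⊕ ℤ/4 ⊕ ℤ/8

Derivation:
rank_ℚ(R)=3; free=3−3=0
SNF(R) diag = [4, 4, 8] → torsion [4, 4, 8]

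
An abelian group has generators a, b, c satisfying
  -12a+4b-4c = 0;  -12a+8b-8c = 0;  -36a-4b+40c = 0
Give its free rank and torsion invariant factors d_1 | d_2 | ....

Answer: M ≅ ℤ/4 ⊕ ℤ/12 ⊕ ℤ/36

Derivation:
rank_ℚ(R)=3; free=3−3=0
SNF(R) diag = [4, 12, 36] → torsion [4, 12, 36]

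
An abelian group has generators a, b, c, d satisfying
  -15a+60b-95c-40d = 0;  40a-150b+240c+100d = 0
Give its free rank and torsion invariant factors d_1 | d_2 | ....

Answer: M ≅ ℤ^2 ⊕ ℤ/5 ⊕ ℤ/10

Derivation:
rank_ℚ(R)=2; free=4−2=2
SNF(R) diag = [5, 10] → torsion [5, 10]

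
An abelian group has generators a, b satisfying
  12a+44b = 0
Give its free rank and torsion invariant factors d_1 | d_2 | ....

rank_ℚ(R)=1; free=2−1=1
SNF(R) diag = [4] → torsion [4]

Answer: M ≅ ℤ^1 ⊕ ℤ/4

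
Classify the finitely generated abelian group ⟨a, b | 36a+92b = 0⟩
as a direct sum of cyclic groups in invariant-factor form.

Answer: M ≅ ℤ^1 ⊕ ℤ/4

Derivation:
rank_ℚ(R)=1; free=2−1=1
SNF(R) diag = [4] → torsion [4]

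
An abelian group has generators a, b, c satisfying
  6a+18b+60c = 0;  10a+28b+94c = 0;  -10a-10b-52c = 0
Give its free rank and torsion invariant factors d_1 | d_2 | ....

rank_ℚ(R)=3; free=3−3=0
SNF(R) diag = [2, 6, 12] → torsion [2, 6, 12]

Answer: M ≅ ℤ/2 ⊕ ℤ/6 ⊕ ℤ/12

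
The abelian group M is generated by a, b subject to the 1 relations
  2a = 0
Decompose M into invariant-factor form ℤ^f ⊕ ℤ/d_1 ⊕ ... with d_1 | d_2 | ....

Answer: M ≅ ℤ^1 ⊕ ℤ/2

Derivation:
rank_ℚ(R)=1; free=2−1=1
SNF(R) diag = [2] → torsion [2]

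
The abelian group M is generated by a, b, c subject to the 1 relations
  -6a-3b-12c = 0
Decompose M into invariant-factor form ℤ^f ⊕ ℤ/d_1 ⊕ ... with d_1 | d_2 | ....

rank_ℚ(R)=1; free=3−1=2
SNF(R) diag = [3] → torsion [3]

Answer: M ≅ ℤ^2 ⊕ ℤ/3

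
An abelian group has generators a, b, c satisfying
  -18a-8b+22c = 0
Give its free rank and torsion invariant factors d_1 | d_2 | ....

Answer: M ≅ ℤ^2 ⊕ ℤ/2

Derivation:
rank_ℚ(R)=1; free=3−1=2
SNF(R) diag = [2] → torsion [2]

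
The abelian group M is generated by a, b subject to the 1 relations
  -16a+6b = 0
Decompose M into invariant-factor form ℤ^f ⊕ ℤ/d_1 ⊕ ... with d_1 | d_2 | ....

Answer: M ≅ ℤ^1 ⊕ ℤ/2

Derivation:
rank_ℚ(R)=1; free=2−1=1
SNF(R) diag = [2] → torsion [2]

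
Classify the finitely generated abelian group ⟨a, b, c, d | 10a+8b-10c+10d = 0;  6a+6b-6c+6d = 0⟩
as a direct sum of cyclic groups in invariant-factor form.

rank_ℚ(R)=2; free=4−2=2
SNF(R) diag = [2, 6] → torsion [2, 6]

Answer: M ≅ ℤ^2 ⊕ ℤ/2 ⊕ ℤ/6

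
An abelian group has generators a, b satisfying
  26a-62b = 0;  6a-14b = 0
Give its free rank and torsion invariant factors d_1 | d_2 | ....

Answer: M ≅ ℤ/2 ⊕ ℤ/4

Derivation:
rank_ℚ(R)=2; free=2−2=0
SNF(R) diag = [2, 4] → torsion [2, 4]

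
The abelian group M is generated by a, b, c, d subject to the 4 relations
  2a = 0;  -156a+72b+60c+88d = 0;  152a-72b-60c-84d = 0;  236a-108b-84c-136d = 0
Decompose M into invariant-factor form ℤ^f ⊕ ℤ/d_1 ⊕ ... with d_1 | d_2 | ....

Answer: M ≅ ℤ/2 ⊕ ℤ/4 ⊕ ℤ/12 ⊕ ℤ/36

Derivation:
rank_ℚ(R)=4; free=4−4=0
SNF(R) diag = [2, 4, 12, 36] → torsion [2, 4, 12, 36]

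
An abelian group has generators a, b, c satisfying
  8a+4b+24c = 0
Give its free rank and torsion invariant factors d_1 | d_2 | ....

rank_ℚ(R)=1; free=3−1=2
SNF(R) diag = [4] → torsion [4]

Answer: M ≅ ℤ^2 ⊕ ℤ/4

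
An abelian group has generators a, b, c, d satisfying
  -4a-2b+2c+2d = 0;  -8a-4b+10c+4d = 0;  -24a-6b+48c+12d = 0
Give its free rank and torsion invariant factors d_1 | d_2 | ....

Answer: M ≅ ℤ^1 ⊕ ℤ/2 ⊕ ℤ/6 ⊕ ℤ/6

Derivation:
rank_ℚ(R)=3; free=4−3=1
SNF(R) diag = [2, 6, 6] → torsion [2, 6, 6]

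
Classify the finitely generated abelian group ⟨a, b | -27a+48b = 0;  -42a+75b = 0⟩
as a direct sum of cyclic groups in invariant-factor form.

rank_ℚ(R)=2; free=2−2=0
SNF(R) diag = [3, 3] → torsion [3, 3]

Answer: M ≅ ℤ/3 ⊕ ℤ/3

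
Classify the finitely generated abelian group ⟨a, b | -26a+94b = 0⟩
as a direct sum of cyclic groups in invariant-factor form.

rank_ℚ(R)=1; free=2−1=1
SNF(R) diag = [2] → torsion [2]

Answer: M ≅ ℤ^1 ⊕ ℤ/2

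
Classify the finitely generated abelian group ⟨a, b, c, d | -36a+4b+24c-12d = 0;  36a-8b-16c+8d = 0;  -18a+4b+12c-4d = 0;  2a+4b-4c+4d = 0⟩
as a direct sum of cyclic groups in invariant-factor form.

Answer: M ≅ ℤ/2 ⊕ ℤ/4 ⊕ ℤ/8 ⊕ ℤ/8

Derivation:
rank_ℚ(R)=4; free=4−4=0
SNF(R) diag = [2, 4, 8, 8] → torsion [2, 4, 8, 8]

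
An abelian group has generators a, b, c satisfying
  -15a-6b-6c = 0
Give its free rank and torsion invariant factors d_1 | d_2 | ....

rank_ℚ(R)=1; free=3−1=2
SNF(R) diag = [3] → torsion [3]

Answer: M ≅ ℤ^2 ⊕ ℤ/3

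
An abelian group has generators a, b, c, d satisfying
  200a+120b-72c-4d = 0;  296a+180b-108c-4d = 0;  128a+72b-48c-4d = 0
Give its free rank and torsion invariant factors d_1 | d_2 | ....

Answer: M ≅ ℤ^1 ⊕ ℤ/4 ⊕ ℤ/12 ⊕ ℤ/24

Derivation:
rank_ℚ(R)=3; free=4−3=1
SNF(R) diag = [4, 12, 24] → torsion [4, 12, 24]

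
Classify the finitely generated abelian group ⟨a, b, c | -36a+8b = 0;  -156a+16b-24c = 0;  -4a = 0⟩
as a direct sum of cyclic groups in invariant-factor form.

rank_ℚ(R)=3; free=3−3=0
SNF(R) diag = [4, 8, 24] → torsion [4, 8, 24]

Answer: M ≅ ℤ/4 ⊕ ℤ/8 ⊕ ℤ/24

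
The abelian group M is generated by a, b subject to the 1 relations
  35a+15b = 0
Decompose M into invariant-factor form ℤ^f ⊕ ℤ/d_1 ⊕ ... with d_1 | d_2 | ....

rank_ℚ(R)=1; free=2−1=1
SNF(R) diag = [5] → torsion [5]

Answer: M ≅ ℤ^1 ⊕ ℤ/5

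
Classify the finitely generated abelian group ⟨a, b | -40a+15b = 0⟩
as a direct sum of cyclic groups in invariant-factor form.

Answer: M ≅ ℤ^1 ⊕ ℤ/5

Derivation:
rank_ℚ(R)=1; free=2−1=1
SNF(R) diag = [5] → torsion [5]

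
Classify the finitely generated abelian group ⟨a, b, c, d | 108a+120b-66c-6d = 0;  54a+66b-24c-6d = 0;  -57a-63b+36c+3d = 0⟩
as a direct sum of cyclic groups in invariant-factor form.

rank_ℚ(R)=3; free=4−3=1
SNF(R) diag = [3, 6, 12] → torsion [3, 6, 12]

Answer: M ≅ ℤ^1 ⊕ ℤ/3 ⊕ ℤ/6 ⊕ ℤ/12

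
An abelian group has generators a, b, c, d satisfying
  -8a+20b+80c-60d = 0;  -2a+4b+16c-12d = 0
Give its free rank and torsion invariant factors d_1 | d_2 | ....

Answer: M ≅ ℤ^2 ⊕ ℤ/2 ⊕ ℤ/4

Derivation:
rank_ℚ(R)=2; free=4−2=2
SNF(R) diag = [2, 4] → torsion [2, 4]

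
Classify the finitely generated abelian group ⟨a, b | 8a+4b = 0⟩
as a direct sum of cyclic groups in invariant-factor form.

Answer: M ≅ ℤ^1 ⊕ ℤ/4

Derivation:
rank_ℚ(R)=1; free=2−1=1
SNF(R) diag = [4] → torsion [4]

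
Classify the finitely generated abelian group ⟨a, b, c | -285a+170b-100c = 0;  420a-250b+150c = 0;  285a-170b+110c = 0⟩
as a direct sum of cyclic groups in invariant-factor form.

Answer: M ≅ ℤ/5 ⊕ ℤ/10 ⊕ ℤ/30

Derivation:
rank_ℚ(R)=3; free=3−3=0
SNF(R) diag = [5, 10, 30] → torsion [5, 10, 30]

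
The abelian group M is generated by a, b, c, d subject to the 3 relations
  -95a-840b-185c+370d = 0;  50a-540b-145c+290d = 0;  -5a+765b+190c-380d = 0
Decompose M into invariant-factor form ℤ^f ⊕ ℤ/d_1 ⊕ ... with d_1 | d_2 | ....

Answer: M ≅ ℤ^1 ⊕ ℤ/5 ⊕ ℤ/15 ⊕ ℤ/45

Derivation:
rank_ℚ(R)=3; free=4−3=1
SNF(R) diag = [5, 15, 45] → torsion [5, 15, 45]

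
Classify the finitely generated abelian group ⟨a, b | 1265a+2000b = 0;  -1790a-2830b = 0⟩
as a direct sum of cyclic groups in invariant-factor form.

Answer: M ≅ ℤ/5 ⊕ ℤ/10

Derivation:
rank_ℚ(R)=2; free=2−2=0
SNF(R) diag = [5, 10] → torsion [5, 10]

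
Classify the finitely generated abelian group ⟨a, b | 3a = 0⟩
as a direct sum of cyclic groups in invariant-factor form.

rank_ℚ(R)=1; free=2−1=1
SNF(R) diag = [3] → torsion [3]

Answer: M ≅ ℤ^1 ⊕ ℤ/3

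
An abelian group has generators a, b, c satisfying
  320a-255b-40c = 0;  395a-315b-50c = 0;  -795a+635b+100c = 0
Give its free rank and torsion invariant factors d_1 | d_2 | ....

Answer: M ≅ ℤ/5 ⊕ ℤ/5 ⊕ ℤ/10

Derivation:
rank_ℚ(R)=3; free=3−3=0
SNF(R) diag = [5, 5, 10] → torsion [5, 5, 10]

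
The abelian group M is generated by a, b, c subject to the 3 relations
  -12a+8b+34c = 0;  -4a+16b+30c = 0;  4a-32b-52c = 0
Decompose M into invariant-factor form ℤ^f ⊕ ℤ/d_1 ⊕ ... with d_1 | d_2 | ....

rank_ℚ(R)=3; free=3−3=0
SNF(R) diag = [2, 4, 8] → torsion [2, 4, 8]

Answer: M ≅ ℤ/2 ⊕ ℤ/4 ⊕ ℤ/8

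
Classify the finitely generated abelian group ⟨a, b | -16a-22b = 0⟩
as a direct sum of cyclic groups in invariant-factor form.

Answer: M ≅ ℤ^1 ⊕ ℤ/2

Derivation:
rank_ℚ(R)=1; free=2−1=1
SNF(R) diag = [2] → torsion [2]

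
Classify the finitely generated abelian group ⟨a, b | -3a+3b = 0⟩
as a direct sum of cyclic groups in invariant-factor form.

Answer: M ≅ ℤ^1 ⊕ ℤ/3

Derivation:
rank_ℚ(R)=1; free=2−1=1
SNF(R) diag = [3] → torsion [3]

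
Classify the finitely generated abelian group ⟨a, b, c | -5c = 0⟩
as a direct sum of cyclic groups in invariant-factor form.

rank_ℚ(R)=1; free=3−1=2
SNF(R) diag = [5] → torsion [5]

Answer: M ≅ ℤ^2 ⊕ ℤ/5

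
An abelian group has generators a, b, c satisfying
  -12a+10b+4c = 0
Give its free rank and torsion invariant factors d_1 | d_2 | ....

rank_ℚ(R)=1; free=3−1=2
SNF(R) diag = [2] → torsion [2]

Answer: M ≅ ℤ^2 ⊕ ℤ/2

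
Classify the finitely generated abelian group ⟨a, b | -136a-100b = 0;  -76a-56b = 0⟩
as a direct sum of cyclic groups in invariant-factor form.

Answer: M ≅ ℤ/4 ⊕ ℤ/4

Derivation:
rank_ℚ(R)=2; free=2−2=0
SNF(R) diag = [4, 4] → torsion [4, 4]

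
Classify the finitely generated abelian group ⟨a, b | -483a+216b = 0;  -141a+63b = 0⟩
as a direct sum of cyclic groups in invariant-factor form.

rank_ℚ(R)=2; free=2−2=0
SNF(R) diag = [3, 9] → torsion [3, 9]

Answer: M ≅ ℤ/3 ⊕ ℤ/9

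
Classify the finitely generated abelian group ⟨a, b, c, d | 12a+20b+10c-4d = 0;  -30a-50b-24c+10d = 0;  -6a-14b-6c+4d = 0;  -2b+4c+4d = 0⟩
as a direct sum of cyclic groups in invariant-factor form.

Answer: M ≅ ℤ/2 ⊕ ℤ/2 ⊕ ℤ/6 ⊕ ℤ/6

Derivation:
rank_ℚ(R)=4; free=4−4=0
SNF(R) diag = [2, 2, 6, 6] → torsion [2, 2, 6, 6]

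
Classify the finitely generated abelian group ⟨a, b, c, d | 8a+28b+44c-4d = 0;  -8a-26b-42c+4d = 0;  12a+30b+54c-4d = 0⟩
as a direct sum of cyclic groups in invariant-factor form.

Answer: M ≅ ℤ^1 ⊕ ℤ/2 ⊕ ℤ/4 ⊕ ℤ/4

Derivation:
rank_ℚ(R)=3; free=4−3=1
SNF(R) diag = [2, 4, 4] → torsion [2, 4, 4]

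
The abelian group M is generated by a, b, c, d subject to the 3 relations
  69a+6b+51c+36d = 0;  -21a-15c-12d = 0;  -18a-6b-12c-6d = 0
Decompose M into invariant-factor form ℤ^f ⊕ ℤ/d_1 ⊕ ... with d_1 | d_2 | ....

Answer: M ≅ ℤ^1 ⊕ ℤ/3 ⊕ ℤ/6 ⊕ ℤ/6

Derivation:
rank_ℚ(R)=3; free=4−3=1
SNF(R) diag = [3, 6, 6] → torsion [3, 6, 6]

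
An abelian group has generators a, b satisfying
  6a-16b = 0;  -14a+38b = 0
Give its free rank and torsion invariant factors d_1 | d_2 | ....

Answer: M ≅ ℤ/2 ⊕ ℤ/2

Derivation:
rank_ℚ(R)=2; free=2−2=0
SNF(R) diag = [2, 2] → torsion [2, 2]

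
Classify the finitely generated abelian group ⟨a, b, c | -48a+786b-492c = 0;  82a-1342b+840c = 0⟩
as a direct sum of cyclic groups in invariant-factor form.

Answer: M ≅ ℤ^1 ⊕ ℤ/2 ⊕ ℤ/6

Derivation:
rank_ℚ(R)=2; free=3−2=1
SNF(R) diag = [2, 6] → torsion [2, 6]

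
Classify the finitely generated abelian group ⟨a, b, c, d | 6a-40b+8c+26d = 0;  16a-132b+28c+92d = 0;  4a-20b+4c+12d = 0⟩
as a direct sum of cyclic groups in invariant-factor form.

rank_ℚ(R)=3; free=4−3=1
SNF(R) diag = [2, 4, 4] → torsion [2, 4, 4]

Answer: M ≅ ℤ^1 ⊕ ℤ/2 ⊕ ℤ/4 ⊕ ℤ/4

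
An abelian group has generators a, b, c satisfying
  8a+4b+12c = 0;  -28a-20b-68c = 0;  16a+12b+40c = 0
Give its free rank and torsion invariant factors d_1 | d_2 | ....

Answer: M ≅ ℤ/4 ⊕ ℤ/4 ⊕ ℤ/4

Derivation:
rank_ℚ(R)=3; free=3−3=0
SNF(R) diag = [4, 4, 4] → torsion [4, 4, 4]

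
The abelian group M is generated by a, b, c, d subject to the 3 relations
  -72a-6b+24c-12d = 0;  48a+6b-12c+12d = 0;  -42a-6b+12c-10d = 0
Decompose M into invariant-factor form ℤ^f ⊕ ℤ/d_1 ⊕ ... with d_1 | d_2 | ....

Answer: M ≅ ℤ^1 ⊕ ℤ/2 ⊕ ℤ/6 ⊕ ℤ/12

Derivation:
rank_ℚ(R)=3; free=4−3=1
SNF(R) diag = [2, 6, 12] → torsion [2, 6, 12]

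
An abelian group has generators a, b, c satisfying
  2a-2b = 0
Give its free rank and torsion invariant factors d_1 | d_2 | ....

rank_ℚ(R)=1; free=3−1=2
SNF(R) diag = [2] → torsion [2]

Answer: M ≅ ℤ^2 ⊕ ℤ/2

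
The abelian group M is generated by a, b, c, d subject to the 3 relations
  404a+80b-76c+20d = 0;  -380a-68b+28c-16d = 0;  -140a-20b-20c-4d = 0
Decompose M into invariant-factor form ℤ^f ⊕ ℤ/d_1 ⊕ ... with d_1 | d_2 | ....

rank_ℚ(R)=3; free=4−3=1
SNF(R) diag = [4, 4, 12] → torsion [4, 4, 12]

Answer: M ≅ ℤ^1 ⊕ ℤ/4 ⊕ ℤ/4 ⊕ ℤ/12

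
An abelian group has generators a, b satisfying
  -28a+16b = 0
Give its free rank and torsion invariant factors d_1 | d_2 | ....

rank_ℚ(R)=1; free=2−1=1
SNF(R) diag = [4] → torsion [4]

Answer: M ≅ ℤ^1 ⊕ ℤ/4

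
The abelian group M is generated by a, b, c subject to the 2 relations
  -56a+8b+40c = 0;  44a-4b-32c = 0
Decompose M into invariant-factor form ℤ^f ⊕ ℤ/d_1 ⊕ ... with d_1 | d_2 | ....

rank_ℚ(R)=2; free=3−2=1
SNF(R) diag = [4, 8] → torsion [4, 8]

Answer: M ≅ ℤ^1 ⊕ ℤ/4 ⊕ ℤ/8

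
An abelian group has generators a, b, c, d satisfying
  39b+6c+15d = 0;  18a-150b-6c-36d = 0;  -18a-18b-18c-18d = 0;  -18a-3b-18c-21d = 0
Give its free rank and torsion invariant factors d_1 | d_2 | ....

rank_ℚ(R)=4; free=4−4=0
SNF(R) diag = [3, 6, 18, 18] → torsion [3, 6, 18, 18]

Answer: M ≅ ℤ/3 ⊕ ℤ/6 ⊕ ℤ/18 ⊕ ℤ/18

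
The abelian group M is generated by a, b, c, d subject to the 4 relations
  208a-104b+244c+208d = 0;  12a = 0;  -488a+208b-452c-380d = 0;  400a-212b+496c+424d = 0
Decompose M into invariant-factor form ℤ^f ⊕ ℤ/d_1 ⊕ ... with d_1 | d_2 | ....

Answer: M ≅ ℤ/4 ⊕ ℤ/12 ⊕ ℤ/36 ⊕ ℤ/36

Derivation:
rank_ℚ(R)=4; free=4−4=0
SNF(R) diag = [4, 12, 36, 36] → torsion [4, 12, 36, 36]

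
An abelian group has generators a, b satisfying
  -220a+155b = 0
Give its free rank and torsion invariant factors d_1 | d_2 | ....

Answer: M ≅ ℤ^1 ⊕ ℤ/5

Derivation:
rank_ℚ(R)=1; free=2−1=1
SNF(R) diag = [5] → torsion [5]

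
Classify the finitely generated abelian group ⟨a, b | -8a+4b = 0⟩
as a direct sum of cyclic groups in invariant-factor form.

Answer: M ≅ ℤ^1 ⊕ ℤ/4

Derivation:
rank_ℚ(R)=1; free=2−1=1
SNF(R) diag = [4] → torsion [4]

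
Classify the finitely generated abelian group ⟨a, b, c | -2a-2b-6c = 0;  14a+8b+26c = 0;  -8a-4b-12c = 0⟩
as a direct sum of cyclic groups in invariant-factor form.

rank_ℚ(R)=3; free=3−3=0
SNF(R) diag = [2, 2, 4] → torsion [2, 2, 4]

Answer: M ≅ ℤ/2 ⊕ ℤ/2 ⊕ ℤ/4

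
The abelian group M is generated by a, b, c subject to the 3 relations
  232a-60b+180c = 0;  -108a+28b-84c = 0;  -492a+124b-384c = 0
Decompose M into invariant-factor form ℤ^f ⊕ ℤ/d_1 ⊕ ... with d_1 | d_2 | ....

rank_ℚ(R)=3; free=3−3=0
SNF(R) diag = [4, 4, 12] → torsion [4, 4, 12]

Answer: M ≅ ℤ/4 ⊕ ℤ/4 ⊕ ℤ/12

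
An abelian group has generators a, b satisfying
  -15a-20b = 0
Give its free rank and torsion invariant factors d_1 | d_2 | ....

Answer: M ≅ ℤ^1 ⊕ ℤ/5

Derivation:
rank_ℚ(R)=1; free=2−1=1
SNF(R) diag = [5] → torsion [5]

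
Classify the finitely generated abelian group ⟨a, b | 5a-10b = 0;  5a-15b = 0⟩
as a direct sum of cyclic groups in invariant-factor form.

Answer: M ≅ ℤ/5 ⊕ ℤ/5

Derivation:
rank_ℚ(R)=2; free=2−2=0
SNF(R) diag = [5, 5] → torsion [5, 5]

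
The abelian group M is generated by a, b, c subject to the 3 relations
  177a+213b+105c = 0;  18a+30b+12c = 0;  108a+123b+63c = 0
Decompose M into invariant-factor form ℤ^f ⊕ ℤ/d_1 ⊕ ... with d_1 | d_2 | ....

rank_ℚ(R)=3; free=3−3=0
SNF(R) diag = [3, 3, 6] → torsion [3, 3, 6]

Answer: M ≅ ℤ/3 ⊕ ℤ/3 ⊕ ℤ/6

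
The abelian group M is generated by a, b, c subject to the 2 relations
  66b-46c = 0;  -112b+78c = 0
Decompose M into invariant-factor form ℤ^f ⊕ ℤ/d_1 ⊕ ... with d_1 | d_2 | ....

rank_ℚ(R)=2; free=3−2=1
SNF(R) diag = [2, 2] → torsion [2, 2]

Answer: M ≅ ℤ^1 ⊕ ℤ/2 ⊕ ℤ/2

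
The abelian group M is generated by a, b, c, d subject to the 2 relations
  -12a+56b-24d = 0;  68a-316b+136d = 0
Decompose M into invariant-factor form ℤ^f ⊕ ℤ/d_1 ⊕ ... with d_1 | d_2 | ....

rank_ℚ(R)=2; free=4−2=2
SNF(R) diag = [4, 4] → torsion [4, 4]

Answer: M ≅ ℤ^2 ⊕ ℤ/4 ⊕ ℤ/4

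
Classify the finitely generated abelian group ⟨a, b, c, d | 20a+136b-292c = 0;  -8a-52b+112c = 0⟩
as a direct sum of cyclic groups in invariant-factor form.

Answer: M ≅ ℤ^2 ⊕ ℤ/4 ⊕ ℤ/12

Derivation:
rank_ℚ(R)=2; free=4−2=2
SNF(R) diag = [4, 12] → torsion [4, 12]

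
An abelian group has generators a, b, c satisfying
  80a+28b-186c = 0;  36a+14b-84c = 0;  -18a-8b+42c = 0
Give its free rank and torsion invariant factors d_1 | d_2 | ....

rank_ℚ(R)=3; free=3−3=0
SNF(R) diag = [2, 2, 6] → torsion [2, 2, 6]

Answer: M ≅ ℤ/2 ⊕ ℤ/2 ⊕ ℤ/6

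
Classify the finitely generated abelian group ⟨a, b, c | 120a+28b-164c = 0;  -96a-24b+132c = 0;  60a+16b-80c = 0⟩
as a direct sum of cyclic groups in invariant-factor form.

rank_ℚ(R)=3; free=3−3=0
SNF(R) diag = [4, 12, 12] → torsion [4, 12, 12]

Answer: M ≅ ℤ/4 ⊕ ℤ/12 ⊕ ℤ/12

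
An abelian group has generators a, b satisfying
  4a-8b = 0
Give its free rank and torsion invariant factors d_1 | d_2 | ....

rank_ℚ(R)=1; free=2−1=1
SNF(R) diag = [4] → torsion [4]

Answer: M ≅ ℤ^1 ⊕ ℤ/4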